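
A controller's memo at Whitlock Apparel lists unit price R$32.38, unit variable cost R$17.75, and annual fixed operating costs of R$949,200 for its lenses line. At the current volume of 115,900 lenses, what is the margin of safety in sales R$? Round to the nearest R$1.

Contribution margin per unit = R$32.38 − R$17.75 = R$14.63. Break-even units = R$949,200 ÷ R$14.63 = 64,880.38; break-even revenue = 64,880.38 × R$32.38 = R$2,100,826.79.
Current sales = 115,900 × R$32.38 = R$3,752,842.00.
Margin of safety = R$3,752,842.00 − R$2,100,826.79 = R$1,652,015.

R$1,652,015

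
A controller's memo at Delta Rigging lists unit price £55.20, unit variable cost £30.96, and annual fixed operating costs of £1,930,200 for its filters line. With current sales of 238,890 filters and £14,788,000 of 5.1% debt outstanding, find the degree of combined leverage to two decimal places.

1.86

Total contribution margin = 238,890 × £24.24 = £5,790,693.60.
Subtracting fixed costs: EBIT = £5,790,693.60 − £1,930,200 = £3,860,493.60. Interest = £754,188.00.
DOL = £5,790,693.60 ÷ £3,860,493.60 = 1.5000; DFL = £3,860,493.60 ÷ £3,106,305.60 = 1.2428.
DCL = DOL × DFL = 1.5000 × 1.2428 = 1.8642.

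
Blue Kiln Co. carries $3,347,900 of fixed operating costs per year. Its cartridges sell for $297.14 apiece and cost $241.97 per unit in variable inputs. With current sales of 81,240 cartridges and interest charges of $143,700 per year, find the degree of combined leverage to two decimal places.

4.53

At 81,240 units, contribution = 81,240 × $55.17 = $4,482,010.80.
Subtracting fixed costs: EBIT = $4,482,010.80 − $3,347,900 = $1,134,110.80. Interest = $143,700.00, so EBIT − I = $990,410.80.
Degree of total leverage = total CM / (EBIT − interest) = $4,482,010.80 / $990,410.80 = 4.5254.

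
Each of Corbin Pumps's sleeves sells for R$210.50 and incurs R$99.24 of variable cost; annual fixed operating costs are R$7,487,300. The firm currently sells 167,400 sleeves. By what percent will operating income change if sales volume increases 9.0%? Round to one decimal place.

Contribution at this volume is 167,400 × R$111.26 = R$18,624,924.00.
Operating income = contribution − fixed costs = R$18,624,924.00 − R$7,487,300 = R$11,137,624.00.
So DOL = total CM / EBIT = R$18,624,924.00 / R$11,137,624.00 = 1.6723.
So EBIT moves 1.6723 × (+9.0%) = +15.1%.

+15.1%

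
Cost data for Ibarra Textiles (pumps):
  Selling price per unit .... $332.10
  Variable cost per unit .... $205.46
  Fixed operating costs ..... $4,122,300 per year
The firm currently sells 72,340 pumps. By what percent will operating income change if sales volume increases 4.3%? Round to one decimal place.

At 72,340 units, contribution = 72,340 × $126.64 = $9,161,137.60.
Operating income = contribution − fixed costs = $9,161,137.60 − $4,122,300 = $5,038,837.60.
So DOL = total CM / EBIT = $9,161,137.60 / $5,038,837.60 = 1.8181.
%ΔEBIT = DOL × %ΔSales = 1.8181 × +4.3% = +7.8%.

+7.8%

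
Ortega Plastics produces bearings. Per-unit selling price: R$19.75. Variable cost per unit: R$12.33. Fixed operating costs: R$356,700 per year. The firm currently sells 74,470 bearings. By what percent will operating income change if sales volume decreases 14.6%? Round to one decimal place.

-41.2%

At 74,470 units, contribution = 74,470 × R$7.42 = R$552,567.40.
Operating income = contribution − fixed costs = R$552,567.40 − R$356,700 = R$195,867.40.
DOL = contribution ÷ EBIT = R$552,567.40 ÷ R$195,867.40 = 2.8211.
So EBIT moves 2.8211 × (-14.6%) = -41.2%.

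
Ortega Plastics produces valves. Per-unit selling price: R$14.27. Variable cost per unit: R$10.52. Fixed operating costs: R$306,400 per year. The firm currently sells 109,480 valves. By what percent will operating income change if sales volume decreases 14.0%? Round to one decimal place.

-55.2%

Total contribution margin = 109,480 × R$3.75 = R$410,550.00.
EBIT = R$410,550.00 − R$306,400 = R$104,150.00.
Degree of operating leverage = R$410,550.00 / R$104,150.00 = 3.9419.
Operating income changes by 3.9419 × -14.0% = -55.2%.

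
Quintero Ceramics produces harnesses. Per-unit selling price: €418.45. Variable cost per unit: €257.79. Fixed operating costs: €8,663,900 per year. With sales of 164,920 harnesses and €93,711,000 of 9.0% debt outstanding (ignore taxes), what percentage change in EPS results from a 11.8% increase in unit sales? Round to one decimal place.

+33.3%

At 164,920 units, contribution = 164,920 × €160.66 = €26,496,047.20.
EBIT = €26,496,047.20 − €8,663,900 = €17,832,147.20.
Interest = €8,433,990.00, so EBIT − I = €9,398,157.20.
DCL = total CM / (EBIT − I) = €26,496,047.20 / €9,398,157.20 = 2.8193.
%ΔEPS = DCL × %ΔSales = 2.8193 × +11.8% = +33.3%.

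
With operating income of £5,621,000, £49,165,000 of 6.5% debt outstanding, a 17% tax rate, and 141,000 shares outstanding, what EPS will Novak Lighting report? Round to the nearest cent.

£14.28

Pre-tax income = £5,621,000 − £3,195,725.00 = £2,425,275.00.
Net income = £2,425,275.00 × (1 − 0.17) = £2,012,978.25.
Per share: £2,012,978.25 / 141,000 shares = £14.28.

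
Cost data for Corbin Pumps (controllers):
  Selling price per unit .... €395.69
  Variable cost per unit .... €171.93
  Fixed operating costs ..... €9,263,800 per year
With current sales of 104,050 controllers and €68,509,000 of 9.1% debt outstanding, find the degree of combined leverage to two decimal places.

Contribution at this volume is 104,050 × €223.76 = €23,282,228.00.
Subtracting fixed costs: EBIT = €23,282,228.00 − €9,263,800 = €14,018,428.00. Interest = €6,234,319.00.
DOL = €23,282,228.00 ÷ €14,018,428.00 = 1.6608; DFL = €14,018,428.00 ÷ €7,784,109.00 = 1.8009.
Combined leverage = 1.6608 × 1.8009 = 2.9909.

2.99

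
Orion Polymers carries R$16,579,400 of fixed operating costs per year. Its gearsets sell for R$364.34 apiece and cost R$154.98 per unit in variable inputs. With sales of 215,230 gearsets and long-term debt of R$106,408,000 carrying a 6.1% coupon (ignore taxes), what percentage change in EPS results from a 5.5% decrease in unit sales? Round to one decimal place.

At 215,230 units, contribution = 215,230 × R$209.36 = R$45,060,552.80.
Operating income = contribution − fixed costs = R$45,060,552.80 − R$16,579,400 = R$28,481,152.80.
After interest of R$6,490,888.00, pre-tax earnings = R$21,990,264.80.
DCL = total CM / (EBIT − I) = R$45,060,552.80 / R$21,990,264.80 = 2.0491.
%ΔEPS = DCL × %ΔSales = 2.0491 × -5.5% = -11.3%.

-11.3%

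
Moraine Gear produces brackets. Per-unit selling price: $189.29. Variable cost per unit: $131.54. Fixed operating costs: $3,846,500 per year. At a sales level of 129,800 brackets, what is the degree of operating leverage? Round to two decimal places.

Contribution at this volume is 129,800 × $57.75 = $7,495,950.00.
EBIT = $7,495,950.00 − $3,846,500 = $3,649,450.00.
DOL = contribution ÷ EBIT = $7,495,950.00 ÷ $3,649,450.00 = 2.0540.

2.05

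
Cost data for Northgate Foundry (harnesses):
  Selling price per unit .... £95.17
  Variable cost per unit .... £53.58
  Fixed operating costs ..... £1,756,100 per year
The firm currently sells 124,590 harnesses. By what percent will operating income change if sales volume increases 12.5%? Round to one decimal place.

Total contribution margin = 124,590 × £41.59 = £5,181,698.10.
Operating income = contribution − fixed costs = £5,181,698.10 − £1,756,100 = £3,425,598.10.
So DOL = total CM / EBIT = £5,181,698.10 / £3,425,598.10 = 1.5126.
Operating income changes by 1.5126 × +12.5% = +18.9%.

+18.9%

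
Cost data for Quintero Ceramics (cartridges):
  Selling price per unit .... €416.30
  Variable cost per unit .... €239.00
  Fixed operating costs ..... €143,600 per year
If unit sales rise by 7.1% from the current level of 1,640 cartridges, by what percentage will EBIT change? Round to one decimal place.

Contribution at this volume is 1,640 × €177.30 = €290,772.00.
EBIT = €290,772.00 − €143,600 = €147,172.00.
Degree of operating leverage = €290,772.00 / €147,172.00 = 1.9757.
So EBIT moves 1.9757 × (+7.1%) = +14.0%.

+14.0%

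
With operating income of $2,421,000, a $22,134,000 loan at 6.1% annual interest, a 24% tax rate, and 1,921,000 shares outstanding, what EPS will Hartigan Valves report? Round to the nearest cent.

$0.42

Interest = $1,350,174.00, so EBT = $2,421,000 − $1,350,174.00 = $1,070,826.00.
Net income = $1,070,826.00 × (1 − 0.24) = $813,827.76.
Per share: $813,827.76 / 1,921,000 shares = $0.42.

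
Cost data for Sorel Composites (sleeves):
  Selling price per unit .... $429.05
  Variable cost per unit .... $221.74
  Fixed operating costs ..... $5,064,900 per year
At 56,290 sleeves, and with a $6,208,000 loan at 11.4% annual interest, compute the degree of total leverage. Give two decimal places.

Total contribution margin = 56,290 × $207.31 = $11,669,479.90.
Subtracting fixed costs: EBIT = $11,669,479.90 − $5,064,900 = $6,604,579.90. Interest = $707,712.00, so EBIT − I = $5,896,867.90.
DCL = contribution ÷ (EBIT − I) = $11,669,479.90 ÷ $5,896,867.90 = 1.9789.

1.98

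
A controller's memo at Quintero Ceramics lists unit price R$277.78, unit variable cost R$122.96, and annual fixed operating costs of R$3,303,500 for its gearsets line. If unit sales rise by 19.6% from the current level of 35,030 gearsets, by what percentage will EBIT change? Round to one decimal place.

+50.1%

Contribution at this volume is 35,030 × R$154.82 = R$5,423,344.60.
Subtracting fixed costs: EBIT = R$5,423,344.60 − R$3,303,500 = R$2,119,844.60.
Degree of operating leverage = R$5,423,344.60 / R$2,119,844.60 = 2.5584.
%ΔEBIT = DOL × %ΔSales = 2.5584 × +19.6% = +50.1%.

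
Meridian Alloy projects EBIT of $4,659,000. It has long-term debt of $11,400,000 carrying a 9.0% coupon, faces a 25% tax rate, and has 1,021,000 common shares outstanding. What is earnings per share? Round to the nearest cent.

Pre-tax income = $4,659,000 − $1,026,000.00 = $3,633,000.00.
After tax at 25%: net income = $3,633,000.00 × 0.75 = $2,724,750.00.
EPS = $2,724,750.00 ÷ 1,021,000 = $2.67.

$2.67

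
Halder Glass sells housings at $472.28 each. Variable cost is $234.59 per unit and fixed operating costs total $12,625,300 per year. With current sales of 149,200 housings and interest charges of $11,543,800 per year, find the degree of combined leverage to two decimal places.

3.14

Contribution at this volume is 149,200 × $237.69 = $35,463,348.00.
EBIT = $35,463,348.00 − $12,625,300 = $22,838,048.00. Interest = $11,543,800.00, so EBIT − I = $11,294,248.00.
DCL = contribution ÷ (EBIT − I) = $35,463,348.00 ÷ $11,294,248.00 = 3.1399.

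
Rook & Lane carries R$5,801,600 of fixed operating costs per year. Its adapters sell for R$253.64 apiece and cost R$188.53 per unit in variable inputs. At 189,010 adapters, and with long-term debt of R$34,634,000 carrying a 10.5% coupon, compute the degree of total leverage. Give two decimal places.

4.29

Contribution at this volume is 189,010 × R$65.11 = R$12,306,441.10.
Subtracting fixed costs: EBIT = R$12,306,441.10 − R$5,801,600 = R$6,504,841.10. Interest = R$3,636,570.00.
DOL = R$12,306,441.10 ÷ R$6,504,841.10 = 1.8919; DFL = R$6,504,841.10 ÷ R$2,868,271.10 = 2.2679.
DCL = DOL × DFL = 1.8919 × 2.2679 = 4.2906.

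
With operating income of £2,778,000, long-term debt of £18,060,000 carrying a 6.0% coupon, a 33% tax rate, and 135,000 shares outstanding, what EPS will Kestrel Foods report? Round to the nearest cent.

£8.41

Interest = £1,083,600.00, so EBT = £2,778,000 − £1,083,600.00 = £1,694,400.00.
Net income = £1,694,400.00 × (1 − 0.33) = £1,135,248.00.
Per share: £1,135,248.00 / 135,000 shares = £8.41.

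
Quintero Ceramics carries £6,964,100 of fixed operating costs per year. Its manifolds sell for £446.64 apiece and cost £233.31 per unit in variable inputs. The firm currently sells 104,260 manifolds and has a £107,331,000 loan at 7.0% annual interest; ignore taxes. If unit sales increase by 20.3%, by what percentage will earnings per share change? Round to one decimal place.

+58.2%

Contribution at this volume is 104,260 × £213.33 = £22,241,785.80.
Subtracting fixed costs: EBIT = £22,241,785.80 − £6,964,100 = £15,277,685.80.
Interest = £7,513,170.00, so EBIT − I = £7,764,515.80.
Degree of combined leverage = contribution ÷ (EBIT − I) = £22,241,785.80 ÷ £7,764,515.80 = 2.8645.
%ΔEPS = DCL × %ΔSales = 2.8645 × +20.3% = +58.2%.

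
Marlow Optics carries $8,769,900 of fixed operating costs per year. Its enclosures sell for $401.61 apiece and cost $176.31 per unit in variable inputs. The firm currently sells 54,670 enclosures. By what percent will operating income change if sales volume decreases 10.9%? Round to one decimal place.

Total contribution margin = 54,670 × $225.30 = $12,317,151.00.
EBIT = $12,317,151.00 − $8,769,900 = $3,547,251.00.
Degree of operating leverage = $12,317,151.00 / $3,547,251.00 = 3.4723.
%ΔEBIT = DOL × %ΔSales = 3.4723 × -10.9% = -37.8%.

-37.8%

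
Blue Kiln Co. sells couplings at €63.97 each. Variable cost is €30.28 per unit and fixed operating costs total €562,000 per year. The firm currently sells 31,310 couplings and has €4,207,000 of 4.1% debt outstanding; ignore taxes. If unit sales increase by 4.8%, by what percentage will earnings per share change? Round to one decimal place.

Total contribution margin = 31,310 × €33.69 = €1,054,833.90.
Subtracting fixed costs: EBIT = €1,054,833.90 − €562,000 = €492,833.90.
Interest = €172,487.00, so EBIT − I = €320,346.90.
DCL = total CM / (EBIT − I) = €1,054,833.90 / €320,346.90 = 3.2928.
EPS therefore changes by 3.2928 × (+4.8%) = +15.8%.

+15.8%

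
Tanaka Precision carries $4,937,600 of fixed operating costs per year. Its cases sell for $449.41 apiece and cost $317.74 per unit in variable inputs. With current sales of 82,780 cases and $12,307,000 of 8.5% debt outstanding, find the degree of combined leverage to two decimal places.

2.22

Contribution at this volume is 82,780 × $131.67 = $10,899,642.60.
Subtracting fixed costs: EBIT = $10,899,642.60 − $4,937,600 = $5,962,042.60. Interest = $1,046,095.00, so EBIT − I = $4,915,947.60.
Degree of total leverage = total CM / (EBIT − interest) = $10,899,642.60 / $4,915,947.60 = 2.2172.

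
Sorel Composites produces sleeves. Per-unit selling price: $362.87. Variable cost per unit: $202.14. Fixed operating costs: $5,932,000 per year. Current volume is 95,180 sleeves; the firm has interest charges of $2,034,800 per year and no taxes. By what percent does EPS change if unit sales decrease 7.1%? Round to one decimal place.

At 95,180 units, contribution = 95,180 × $160.73 = $15,298,281.40.
EBIT = $15,298,281.40 − $5,932,000 = $9,366,281.40.
Interest = $2,034,800.00, so EBIT − I = $7,331,481.40.
DCL = total CM / (EBIT − I) = $15,298,281.40 / $7,331,481.40 = 2.0867.
%ΔEPS = DCL × %ΔSales = 2.0867 × -7.1% = -14.8%.

-14.8%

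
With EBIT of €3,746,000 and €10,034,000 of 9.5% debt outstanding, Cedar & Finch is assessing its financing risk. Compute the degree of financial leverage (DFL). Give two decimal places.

1.34

Annual interest charges come to €953,230.00.
DFL = EBIT ÷ (EBIT − I) = €3,746,000 ÷ (€3,746,000 − €953,230.00) = €3,746,000 ÷ €2,792,770.00 = 1.3413.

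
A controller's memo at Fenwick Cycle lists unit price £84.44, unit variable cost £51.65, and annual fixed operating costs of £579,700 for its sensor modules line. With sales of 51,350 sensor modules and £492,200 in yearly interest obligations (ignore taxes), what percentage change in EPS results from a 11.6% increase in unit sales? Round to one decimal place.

Contribution at this volume is 51,350 × £32.79 = £1,683,766.50.
Subtracting fixed costs: EBIT = £1,683,766.50 − £579,700 = £1,104,066.50.
Interest = £492,200.00, so EBIT − I = £611,866.50.
DCL = total CM / (EBIT − I) = £1,683,766.50 / £611,866.50 = 2.7519.
%ΔEPS = DCL × %ΔSales = 2.7519 × +11.6% = +31.9%.

+31.9%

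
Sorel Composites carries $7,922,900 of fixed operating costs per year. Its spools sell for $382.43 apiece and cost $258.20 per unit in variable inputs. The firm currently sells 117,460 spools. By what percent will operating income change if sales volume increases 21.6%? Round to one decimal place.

At 117,460 units, contribution = 117,460 × $124.23 = $14,592,055.80.
EBIT = $14,592,055.80 − $7,922,900 = $6,669,155.80.
So DOL = total CM / EBIT = $14,592,055.80 / $6,669,155.80 = 2.1880.
%ΔEBIT = DOL × %ΔSales = 2.1880 × +21.6% = +47.3%.

+47.3%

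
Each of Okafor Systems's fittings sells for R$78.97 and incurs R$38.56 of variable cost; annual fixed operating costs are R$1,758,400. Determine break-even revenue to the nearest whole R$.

CM per unit = R$78.97 − R$38.56 = R$40.41; CM ratio = R$40.41 / R$78.97 = 0.5117.
Break-even sales = FC ÷ CM ratio = R$1,758,400 × R$78.97 / R$40.41 = R$3,436,299.

R$3,436,299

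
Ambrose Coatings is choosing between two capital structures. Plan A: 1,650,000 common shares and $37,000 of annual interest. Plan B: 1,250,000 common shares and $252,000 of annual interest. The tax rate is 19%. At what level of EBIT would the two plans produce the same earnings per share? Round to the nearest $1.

$923,875

Set EPS_A = EPS_B: (EBIT − $37,000)(1 − 0.19) ÷ 1,650,000 = (EBIT − $252,000)(1 − 0.19) ÷ 1,250,000.
Cancelling (1 − t) and cross-multiplying: 1,250,000·(EBIT − 37,000) = 1,650,000·(EBIT − 252,000).
EBIT × (1,650,000 − 1,250,000) = 252,000 × 1,650,000 − 37,000 × 1,250,000 = 369,550,000,000, so EBIT = 369,550,000,000 ÷ 400,000 = 923,875.00.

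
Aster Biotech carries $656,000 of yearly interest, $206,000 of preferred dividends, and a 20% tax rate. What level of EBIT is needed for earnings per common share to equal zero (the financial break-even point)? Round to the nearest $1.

$913,500

Preferred dividends are paid after tax, so their pre-tax equivalent is $206,000 ÷ (1 − 0.20) = $257,500.00.
Financial break-even EBIT = interest + D_p ÷ (1 − t) = $656,000 + $257,500.00 = $913,500.00.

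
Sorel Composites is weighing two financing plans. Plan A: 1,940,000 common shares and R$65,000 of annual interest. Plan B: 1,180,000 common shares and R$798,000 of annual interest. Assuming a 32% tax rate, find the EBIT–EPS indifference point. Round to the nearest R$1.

R$1,936,079

At indifference, (EBIT − 65,000)(1 − t)/1,940,000 = (EBIT − 798,000)(1 − t)/1,180,000.
Cancelling (1 − t) and cross-multiplying: 1,180,000·(EBIT − 65,000) = 1,940,000·(EBIT − 798,000).
Solving, EBIT = (798,000·1,940,000 − 65,000·1,180,000) / (1,940,000 − 1,180,000) = 1,471,420,000,000 / 760,000 = 1,936,078.95.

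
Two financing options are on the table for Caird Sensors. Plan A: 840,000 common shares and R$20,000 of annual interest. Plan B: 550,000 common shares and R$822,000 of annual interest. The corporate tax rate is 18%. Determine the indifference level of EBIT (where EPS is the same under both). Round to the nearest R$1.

R$2,343,034

Set EPS_A = EPS_B: (EBIT − R$20,000)(1 − 0.18) ÷ 840,000 = (EBIT − R$822,000)(1 − 0.18) ÷ 550,000.
Cancelling (1 − t) and cross-multiplying: 550,000·(EBIT − 20,000) = 840,000·(EBIT − 822,000).
Solving, EBIT = (822,000·840,000 − 20,000·550,000) / (840,000 − 550,000) = 679,480,000,000 / 290,000 = 2,343,034.48.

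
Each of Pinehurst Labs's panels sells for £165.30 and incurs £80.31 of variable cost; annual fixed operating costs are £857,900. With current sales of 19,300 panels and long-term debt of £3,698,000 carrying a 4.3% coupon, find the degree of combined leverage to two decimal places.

2.63

At 19,300 units, contribution = 19,300 × £84.99 = £1,640,307.00.
Subtracting fixed costs: EBIT = £1,640,307.00 − £857,900 = £782,407.00. Interest = £159,014.00, so EBIT − I = £623,393.00.
Degree of total leverage = total CM / (EBIT − interest) = £1,640,307.00 / £623,393.00 = 2.6313.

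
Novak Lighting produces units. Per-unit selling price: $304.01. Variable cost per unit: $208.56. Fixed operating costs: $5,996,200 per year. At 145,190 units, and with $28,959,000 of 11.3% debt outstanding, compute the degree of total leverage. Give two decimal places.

Contribution at this volume is 145,190 × $95.45 = $13,858,385.50.
Subtracting fixed costs: EBIT = $13,858,385.50 − $5,996,200 = $7,862,185.50. Interest = $3,272,367.00, so EBIT − I = $4,589,818.50.
Degree of total leverage = total CM / (EBIT − interest) = $13,858,385.50 / $4,589,818.50 = 3.0194.

3.02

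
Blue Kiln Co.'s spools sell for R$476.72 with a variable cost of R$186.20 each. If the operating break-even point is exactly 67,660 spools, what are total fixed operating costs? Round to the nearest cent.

R$19,656,583.20

Contribution margin per unit = R$476.72 − R$186.20 = R$290.52.
Since BE = FC / CM, FC = 67,660 × R$290.52 = R$19,656,583.20.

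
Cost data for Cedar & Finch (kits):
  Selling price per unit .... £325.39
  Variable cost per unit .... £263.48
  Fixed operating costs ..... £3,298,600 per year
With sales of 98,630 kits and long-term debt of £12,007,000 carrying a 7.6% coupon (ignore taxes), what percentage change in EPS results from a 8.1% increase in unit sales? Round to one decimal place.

+26.1%

At 98,630 units, contribution = 98,630 × £61.91 = £6,106,183.30.
Operating income = contribution − fixed costs = £6,106,183.30 − £3,298,600 = £2,807,583.30.
Interest = £912,532.00, so EBIT − I = £1,895,051.30.
Degree of combined leverage = contribution ÷ (EBIT − I) = £6,106,183.30 ÷ £1,895,051.30 = 3.2222.
%ΔEPS = DCL × %ΔSales = 3.2222 × +8.1% = +26.1%.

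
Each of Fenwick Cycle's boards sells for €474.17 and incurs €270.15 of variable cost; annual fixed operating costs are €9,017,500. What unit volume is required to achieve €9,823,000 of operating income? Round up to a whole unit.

92,347 boards

Contribution margin per unit = €474.17 − €270.15 = €204.02.
Units = (FC + target) / CM = (€9,017,500 + €9,823,000) / €204.02 = 92,346.34, so 92,347 boards.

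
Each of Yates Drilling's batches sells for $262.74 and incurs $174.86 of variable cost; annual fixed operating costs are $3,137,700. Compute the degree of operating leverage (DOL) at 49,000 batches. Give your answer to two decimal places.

At 49,000 units, contribution = 49,000 × $87.88 = $4,306,120.00.
Subtracting fixed costs: EBIT = $4,306,120.00 − $3,137,700 = $1,168,420.00.
DOL = contribution ÷ EBIT = $4,306,120.00 ÷ $1,168,420.00 = 3.6854.

3.69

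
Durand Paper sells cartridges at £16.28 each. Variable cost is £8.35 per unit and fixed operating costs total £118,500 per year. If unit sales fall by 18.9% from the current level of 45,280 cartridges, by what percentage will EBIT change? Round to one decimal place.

Contribution at this volume is 45,280 × £7.93 = £359,070.40.
EBIT = £359,070.40 − £118,500 = £240,570.40.
DOL = contribution ÷ EBIT = £359,070.40 ÷ £240,570.40 = 1.4926.
Operating income changes by 1.4926 × -18.9% = -28.2%.

-28.2%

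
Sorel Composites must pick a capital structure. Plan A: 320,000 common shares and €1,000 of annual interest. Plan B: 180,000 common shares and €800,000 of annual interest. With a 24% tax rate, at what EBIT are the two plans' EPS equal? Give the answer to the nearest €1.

€1,827,286

At indifference, (EBIT − 1,000)(1 − t)/320,000 = (EBIT − 800,000)(1 − t)/180,000.
The (1 − t) factor cancels: (EBIT − 1,000) × 180,000 = (EBIT − 800,000) × 320,000.
EBIT × (320,000 − 180,000) = 800,000 × 320,000 − 1,000 × 180,000 = 255,820,000,000, so EBIT = 255,820,000,000 ÷ 140,000 = 1,827,285.71.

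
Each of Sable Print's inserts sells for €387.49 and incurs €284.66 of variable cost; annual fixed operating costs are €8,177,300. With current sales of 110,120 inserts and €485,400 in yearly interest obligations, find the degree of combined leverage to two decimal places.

4.26

Total contribution margin = 110,120 × €102.83 = €11,323,639.60.
Subtracting fixed costs: EBIT = €11,323,639.60 − €8,177,300 = €3,146,339.60. Interest = €485,400.00.
DOL = €11,323,639.60 ÷ €3,146,339.60 = 3.5990; DFL = €3,146,339.60 ÷ €2,660,939.60 = 1.1824.
Combined leverage = 3.5990 × 1.1824 = 4.2555.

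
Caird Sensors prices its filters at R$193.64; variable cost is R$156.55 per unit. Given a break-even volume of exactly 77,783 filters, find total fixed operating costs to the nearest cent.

R$2,884,971.47

Unit CM = price − variable cost = R$193.64 − R$156.55 = R$37.09.
Fixed costs = break-even units × CM = 77,783 × R$37.09 = R$2,884,971.47.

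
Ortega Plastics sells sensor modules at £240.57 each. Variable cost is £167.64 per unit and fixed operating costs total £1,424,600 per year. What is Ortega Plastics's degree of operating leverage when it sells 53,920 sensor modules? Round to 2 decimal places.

Total contribution margin = 53,920 × £72.93 = £3,932,385.60.
Operating income = contribution − fixed costs = £3,932,385.60 − £1,424,600 = £2,507,785.60.
So DOL = total CM / EBIT = £3,932,385.60 / £2,507,785.60 = 1.5681.

1.57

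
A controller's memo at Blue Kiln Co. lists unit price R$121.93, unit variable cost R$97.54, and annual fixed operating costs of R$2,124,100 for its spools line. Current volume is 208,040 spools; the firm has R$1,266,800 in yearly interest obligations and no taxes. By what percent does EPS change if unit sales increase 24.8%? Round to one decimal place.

+74.8%

At 208,040 units, contribution = 208,040 × R$24.39 = R$5,074,095.60.
Operating income = contribution − fixed costs = R$5,074,095.60 − R$2,124,100 = R$2,949,995.60.
After interest of R$1,266,800.00, pre-tax earnings = R$1,683,195.60.
Degree of combined leverage = contribution ÷ (EBIT − I) = R$5,074,095.60 ÷ R$1,683,195.60 = 3.0146.
%ΔEPS = DCL × %ΔSales = 3.0146 × +24.8% = +74.8%.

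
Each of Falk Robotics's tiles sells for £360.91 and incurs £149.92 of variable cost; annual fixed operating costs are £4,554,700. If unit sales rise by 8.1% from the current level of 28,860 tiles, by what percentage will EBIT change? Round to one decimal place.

+32.1%

Contribution at this volume is 28,860 × £210.99 = £6,089,171.40.
Subtracting fixed costs: EBIT = £6,089,171.40 − £4,554,700 = £1,534,471.40.
So DOL = total CM / EBIT = £6,089,171.40 / £1,534,471.40 = 3.9683.
%ΔEBIT = DOL × %ΔSales = 3.9683 × +8.1% = +32.1%.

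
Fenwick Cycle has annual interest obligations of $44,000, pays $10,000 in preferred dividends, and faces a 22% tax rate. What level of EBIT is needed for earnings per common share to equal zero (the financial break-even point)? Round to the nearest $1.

Grossing the preferred dividend up to pre-tax terms: $10,000 / (1 − 0.22) = $12,820.51.
Financial break-even EBIT = interest + D_p ÷ (1 − t) = $44,000 + $12,820.51 = $56,820.51.

$56,821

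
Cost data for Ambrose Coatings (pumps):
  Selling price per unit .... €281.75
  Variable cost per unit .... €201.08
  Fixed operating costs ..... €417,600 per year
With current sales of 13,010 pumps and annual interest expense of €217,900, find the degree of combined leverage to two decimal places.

At 13,010 units, contribution = 13,010 × €80.67 = €1,049,516.70.
Subtracting fixed costs: EBIT = €1,049,516.70 − €417,600 = €631,916.70. Interest = €217,900.00, so EBIT − I = €414,016.70.
Degree of total leverage = total CM / (EBIT − interest) = €1,049,516.70 / €414,016.70 = 2.5350.

2.53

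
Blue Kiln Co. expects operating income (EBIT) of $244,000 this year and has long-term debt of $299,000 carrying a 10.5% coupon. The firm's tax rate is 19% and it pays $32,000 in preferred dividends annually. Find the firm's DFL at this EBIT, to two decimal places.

Interest = $31,395.00.
Preferred dividends grossed up pre-tax: $32,000 / (1 − 0.19) = $39,506.17.
DFL = EBIT ÷ [EBIT − I − D_p/(1−t)] = $244,000 ÷ [$244,000 − $31,395.00 − $39,506.17] = $244,000 ÷ $173,098.83 = 1.4096.

1.41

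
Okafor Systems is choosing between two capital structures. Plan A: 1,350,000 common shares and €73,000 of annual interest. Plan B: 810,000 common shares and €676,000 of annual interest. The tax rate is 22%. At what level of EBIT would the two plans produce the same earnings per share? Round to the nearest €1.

Set EPS_A = EPS_B: (EBIT − €73,000)(1 − 0.22) ÷ 1,350,000 = (EBIT − €676,000)(1 − 0.22) ÷ 810,000.
The (1 − t) factor cancels: (EBIT − 73,000) × 810,000 = (EBIT − 676,000) × 1,350,000.
EBIT × (1,350,000 − 810,000) = 676,000 × 1,350,000 − 73,000 × 810,000 = 853,470,000,000, so EBIT = 853,470,000,000 ÷ 540,000 = 1,580,500.00.

€1,580,500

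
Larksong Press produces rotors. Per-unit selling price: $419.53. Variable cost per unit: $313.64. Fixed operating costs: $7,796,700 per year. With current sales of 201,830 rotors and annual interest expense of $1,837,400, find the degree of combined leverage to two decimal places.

1.82

At 201,830 units, contribution = 201,830 × $105.89 = $21,371,778.70.
Subtracting fixed costs: EBIT = $21,371,778.70 − $7,796,700 = $13,575,078.70. Interest = $1,837,400.00, so EBIT − I = $11,737,678.70.
DCL = contribution ÷ (EBIT − I) = $21,371,778.70 ÷ $11,737,678.70 = 1.8208.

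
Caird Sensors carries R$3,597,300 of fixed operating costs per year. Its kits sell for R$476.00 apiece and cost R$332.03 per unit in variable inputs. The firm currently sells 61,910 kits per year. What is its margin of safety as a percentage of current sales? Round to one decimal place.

Contribution margin per unit = R$476.00 − R$332.03 = R$143.97. Break-even units = R$3,597,300 ÷ R$143.97 = 24,986.46; break-even revenue = 24,986.46 × R$476.00 = R$11,893,552.82.
Current sales = 61,910 × R$476.00 = R$29,469,160.00.
Margin of safety = (R$29,469,160.00 − R$11,893,552.82) ÷ R$29,469,160.00 = 59.6%.

59.6%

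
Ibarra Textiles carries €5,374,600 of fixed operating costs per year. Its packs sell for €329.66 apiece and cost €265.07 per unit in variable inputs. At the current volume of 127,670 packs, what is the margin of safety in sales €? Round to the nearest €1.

€14,656,346

Unit CM = price − variable cost = €329.66 − €265.07 = €64.59. Break-even units = €5,374,600 ÷ €64.59 = 83,211.02; break-even revenue = 83,211.02 × €329.66 = €27,431,345.97.
Actual sales revenue = 127,670 × €329.66 = €42,087,692.20.
Margin of safety = €42,087,692.20 − €27,431,345.97 = €14,656,346.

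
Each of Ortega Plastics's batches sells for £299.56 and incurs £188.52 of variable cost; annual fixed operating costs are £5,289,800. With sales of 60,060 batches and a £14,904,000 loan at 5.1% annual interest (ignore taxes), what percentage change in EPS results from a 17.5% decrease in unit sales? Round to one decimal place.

-188.5%

At 60,060 units, contribution = 60,060 × £111.04 = £6,669,062.40.
EBIT = £6,669,062.40 − £5,289,800 = £1,379,262.40.
Interest = £760,104.00, so EBIT − I = £619,158.40.
DCL = total CM / (EBIT − I) = £6,669,062.40 / £619,158.40 = 10.7712.
%ΔEPS = DCL × %ΔSales = 10.7712 × -17.5% = -188.5%.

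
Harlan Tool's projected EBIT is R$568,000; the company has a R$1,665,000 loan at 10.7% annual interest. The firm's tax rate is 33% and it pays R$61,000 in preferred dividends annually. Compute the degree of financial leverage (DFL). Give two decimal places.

1.90

Annual interest charges come to R$178,155.00.
Pre-tax preferred-dividend burden = R$61,000 ÷ (1 − 0.33) = R$91,044.78.
DFL = EBIT ÷ [EBIT − I − D_p/(1−t)] = R$568,000 ÷ [R$568,000 − R$178,155.00 − R$91,044.78] = R$568,000 ÷ R$298,800.22 = 1.9009.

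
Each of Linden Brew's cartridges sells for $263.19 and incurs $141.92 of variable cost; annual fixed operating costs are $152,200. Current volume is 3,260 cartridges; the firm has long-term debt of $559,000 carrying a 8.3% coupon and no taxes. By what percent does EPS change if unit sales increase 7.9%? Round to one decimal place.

At 3,260 units, contribution = 3,260 × $121.27 = $395,340.20.
Operating income = contribution − fixed costs = $395,340.20 − $152,200 = $243,140.20.
After interest of $46,397.00, pre-tax earnings = $196,743.20.
Degree of combined leverage = contribution ÷ (EBIT − I) = $395,340.20 ÷ $196,743.20 = 2.0094.
EPS therefore changes by 2.0094 × (+7.9%) = +15.9%.

+15.9%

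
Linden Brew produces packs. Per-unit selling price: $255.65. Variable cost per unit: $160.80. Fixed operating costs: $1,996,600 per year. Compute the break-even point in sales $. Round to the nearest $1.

CM per unit = $255.65 − $160.80 = $94.85; CM ratio = $94.85 / $255.65 = 0.3710.
Break-even revenue = fixed costs × price ÷ CM = $1,996,600 × $255.65 ÷ $94.85 = $5,381,453.

$5,381,453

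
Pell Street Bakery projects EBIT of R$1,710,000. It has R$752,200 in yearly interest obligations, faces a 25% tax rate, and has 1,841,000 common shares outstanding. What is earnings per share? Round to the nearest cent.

R$0.39

Interest = R$752,200.00, so EBT = R$1,710,000 − R$752,200.00 = R$957,800.00.
After tax at 25%: net income = R$957,800.00 × 0.75 = R$718,350.00.
Per share: R$718,350.00 / 1,841,000 shares = R$0.39.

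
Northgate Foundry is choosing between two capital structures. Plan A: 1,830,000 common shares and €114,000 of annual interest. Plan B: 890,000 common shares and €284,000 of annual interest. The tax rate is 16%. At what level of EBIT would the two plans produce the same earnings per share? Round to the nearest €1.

€444,957

Set EPS_A = EPS_B: (EBIT − €114,000)(1 − 0.16) ÷ 1,830,000 = (EBIT − €284,000)(1 − 0.16) ÷ 890,000.
Cancelling (1 − t) and cross-multiplying: 890,000·(EBIT − 114,000) = 1,830,000·(EBIT − 284,000).
Solving, EBIT = (284,000·1,830,000 − 114,000·890,000) / (1,830,000 − 890,000) = 418,260,000,000 / 940,000 = 444,957.45.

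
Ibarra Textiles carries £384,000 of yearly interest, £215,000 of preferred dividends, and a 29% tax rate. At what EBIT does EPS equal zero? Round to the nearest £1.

£686,817

Preferred dividends are paid after tax, so their pre-tax equivalent is £215,000 ÷ (1 − 0.29) = £302,816.90.
Financial break-even EBIT = interest + D_p ÷ (1 − t) = £384,000 + £302,816.90 = £686,816.90.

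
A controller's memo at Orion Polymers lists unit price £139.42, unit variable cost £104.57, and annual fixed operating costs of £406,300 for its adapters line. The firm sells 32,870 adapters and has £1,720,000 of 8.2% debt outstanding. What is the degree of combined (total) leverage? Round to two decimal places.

1.92

Contribution at this volume is 32,870 × £34.85 = £1,145,519.50.
Subtracting fixed costs: EBIT = £1,145,519.50 − £406,300 = £739,219.50. Interest = £141,040.00, so EBIT − I = £598,179.50.
Degree of total leverage = total CM / (EBIT − interest) = £1,145,519.50 / £598,179.50 = 1.9150.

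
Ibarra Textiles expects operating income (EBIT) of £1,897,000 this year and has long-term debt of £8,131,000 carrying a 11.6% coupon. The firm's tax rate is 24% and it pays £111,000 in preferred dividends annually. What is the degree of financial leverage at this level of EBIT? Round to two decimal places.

Interest = £943,196.00.
Preferred dividends grossed up pre-tax: £111,000 / (1 − 0.24) = £146,052.63.
DFL = EBIT ÷ [EBIT − I − D_p/(1−t)] = £1,897,000 ÷ [£1,897,000 − £943,196.00 − £146,052.63] = £1,897,000 ÷ £807,751.37 = 2.3485.

2.35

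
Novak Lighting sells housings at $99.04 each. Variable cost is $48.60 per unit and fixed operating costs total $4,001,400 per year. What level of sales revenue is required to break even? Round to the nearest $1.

$7,856,833

Contribution margin per unit = $99.04 − $48.60 = $50.44, a CM ratio of $50.44 ÷ $99.04 = 0.5093.
Break-even revenue = fixed costs × price ÷ CM = $4,001,400 × $99.04 ÷ $50.44 = $7,856,833.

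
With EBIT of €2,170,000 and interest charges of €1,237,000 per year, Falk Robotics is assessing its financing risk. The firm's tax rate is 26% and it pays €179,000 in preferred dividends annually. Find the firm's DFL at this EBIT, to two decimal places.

3.14

Annual interest charges come to €1,237,000.00.
Preferred dividends grossed up pre-tax: €179,000 / (1 − 0.26) = €241,891.89.
DFL = EBIT ÷ [EBIT − I − D_p/(1−t)] = €2,170,000 ÷ [€2,170,000 − €1,237,000.00 − €241,891.89] = €2,170,000 ÷ €691,108.11 = 3.1399.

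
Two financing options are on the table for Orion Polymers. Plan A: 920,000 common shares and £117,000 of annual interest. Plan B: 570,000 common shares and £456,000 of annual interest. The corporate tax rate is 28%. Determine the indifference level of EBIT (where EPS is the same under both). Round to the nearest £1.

At indifference, (EBIT − 117,000)(1 − t)/920,000 = (EBIT − 456,000)(1 − t)/570,000.
The (1 − t) factor cancels: (EBIT − 117,000) × 570,000 = (EBIT − 456,000) × 920,000.
Solving, EBIT = (456,000·920,000 − 117,000·570,000) / (920,000 − 570,000) = 352,830,000,000 / 350,000 = 1,008,085.71.

£1,008,086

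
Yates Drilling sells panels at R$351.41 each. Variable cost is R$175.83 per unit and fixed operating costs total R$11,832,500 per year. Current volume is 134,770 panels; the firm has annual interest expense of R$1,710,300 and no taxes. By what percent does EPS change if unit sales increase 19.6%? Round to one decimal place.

At 134,770 units, contribution = 134,770 × R$175.58 = R$23,662,916.60.
EBIT = R$23,662,916.60 − R$11,832,500 = R$11,830,416.60.
Interest = R$1,710,300.00, so EBIT − I = R$10,120,116.60.
DCL = total CM / (EBIT − I) = R$23,662,916.60 / R$10,120,116.60 = 2.3382.
EPS therefore changes by 2.3382 × (+19.6%) = +45.8%.

+45.8%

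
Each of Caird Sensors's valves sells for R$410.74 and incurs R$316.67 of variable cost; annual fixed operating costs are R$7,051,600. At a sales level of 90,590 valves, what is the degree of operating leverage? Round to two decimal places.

At 90,590 units, contribution = 90,590 × R$94.07 = R$8,521,801.30.
Subtracting fixed costs: EBIT = R$8,521,801.30 − R$7,051,600 = R$1,470,201.30.
DOL = contribution ÷ EBIT = R$8,521,801.30 ÷ R$1,470,201.30 = 5.7963.

5.80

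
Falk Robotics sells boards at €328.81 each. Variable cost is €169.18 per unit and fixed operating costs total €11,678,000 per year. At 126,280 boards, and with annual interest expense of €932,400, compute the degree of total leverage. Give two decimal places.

2.67

Total contribution margin = 126,280 × €159.63 = €20,158,076.40.
Operating income = contribution − fixed costs = €20,158,076.40 − €11,678,000 = €8,480,076.40. Interest = €932,400.00.
DOL = €20,158,076.40 ÷ €8,480,076.40 = 2.3771; DFL = €8,480,076.40 ÷ €7,547,676.40 = 1.1235.
Combined leverage = 2.3771 × 1.1235 = 2.6707.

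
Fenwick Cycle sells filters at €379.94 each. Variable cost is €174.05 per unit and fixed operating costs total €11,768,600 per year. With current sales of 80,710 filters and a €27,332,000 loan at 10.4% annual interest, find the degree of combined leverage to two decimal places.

Total contribution margin = 80,710 × €205.89 = €16,617,381.90.
EBIT = €16,617,381.90 − €11,768,600 = €4,848,781.90. Interest = €2,842,528.00.
DOL = €16,617,381.90 ÷ €4,848,781.90 = 3.4271; DFL = €4,848,781.90 ÷ €2,006,253.90 = 2.4168.
Combined leverage = 3.4271 × 2.4168 = 8.2826.

8.28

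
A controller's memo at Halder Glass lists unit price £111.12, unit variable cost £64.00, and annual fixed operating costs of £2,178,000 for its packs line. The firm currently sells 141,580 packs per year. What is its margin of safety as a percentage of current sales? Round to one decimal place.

Unit CM = price − variable cost = £111.12 − £64.00 = £47.12. Break-even units = £2,178,000 ÷ £47.12 = 46,222.41; break-even revenue = 46,222.41 × £111.12 = £5,136,234.30.
Current sales = 141,580 × £111.12 = £15,732,369.60.
Margin of safety = (£15,732,369.60 − £5,136,234.30) ÷ £15,732,369.60 = 67.4%.

67.4%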